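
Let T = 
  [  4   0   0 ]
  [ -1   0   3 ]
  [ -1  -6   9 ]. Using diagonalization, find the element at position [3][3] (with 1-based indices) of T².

Characteristic polynomial: μ^3 - 13μ^2 + 54μ - 72 = (μ - 6)(μ - 4)(μ - 3), so the eigenvalues are 3, 4, 6.
μ=4: eigenvector (1, -1, -1).
μ=3: eigenvector (0, 1, 1).
μ=6: eigenvector (0, -1, -2).
P = [[1, 0, 0], [-1, 1, -1], [-1, 1, -2]], D = diag(4, 3, 6), P⁻¹ = [[1, 0, 0], [1, 2, -1], [0, 1, -1]].
T² = P·diag(16, 9, 36)·P⁻¹ = [[16, 0, 0], [-7, -18, 27], [-7, -54, 63]].
The requested entry is 63.

63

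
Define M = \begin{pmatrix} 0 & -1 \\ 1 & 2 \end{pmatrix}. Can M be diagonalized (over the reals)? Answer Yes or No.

Characteristic polynomial: p(t) = t^2 - 2t + 1 = (t - 1)^2.
t = 1 has algebraic multiplicity 2; rank(M − 1I) = 1, so geometric multiplicity = 1.
Geometric multiplicity < algebraic multiplicity, so M is not diagonalizable.

No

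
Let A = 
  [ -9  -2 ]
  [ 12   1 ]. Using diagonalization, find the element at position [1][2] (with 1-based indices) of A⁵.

-2882

Characteristic polynomial: s^2 + 8s + 15 = (s + 3)(s + 5), so the eigenvalues are -5, -3.
s=-5: eigenvector (1, -2).
s=-3: eigenvector (-1, 3).
P = [[1, -1], [-2, 3]], D = diag(-5, -3), P⁻¹ = [[3, 1], [2, 1]].
A⁵ = P·diag(-3125, -243)·P⁻¹ = [[-8889, -2882], [17292, 5521]].
The requested entry is -2882.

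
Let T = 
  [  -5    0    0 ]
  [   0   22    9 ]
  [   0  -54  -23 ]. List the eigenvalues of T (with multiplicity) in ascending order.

Characteristic polynomial: p(μ) = μ^3 + 6μ^2 - 15μ - 100 = (μ - 4)(μ + 5)^2.
Roots (with multiplicity): -5, -5, 4.

-5, -5, 4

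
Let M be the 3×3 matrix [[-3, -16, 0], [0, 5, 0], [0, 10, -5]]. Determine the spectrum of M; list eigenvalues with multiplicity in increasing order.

Characteristic polynomial: p(t) = t^3 + 3t^2 - 25t - 75 = (t - 5)(t + 3)(t + 5).
Roots (with multiplicity): -5, -3, 5.

-5, -3, 5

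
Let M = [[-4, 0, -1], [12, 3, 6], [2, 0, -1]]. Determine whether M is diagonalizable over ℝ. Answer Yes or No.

Yes

Characteristic polynomial: p(t) = t^3 + 2t^2 - 9t - 18 = (t - 3)(t + 2)(t + 3).
All 3 eigenvalues are distinct, so M is diagonalizable.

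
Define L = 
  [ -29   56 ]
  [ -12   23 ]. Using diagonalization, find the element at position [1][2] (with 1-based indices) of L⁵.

Characteristic polynomial: μ^2 + 6μ + 5 = (μ + 1)(μ + 5), so the eigenvalues are -5, -1.
μ=-5: eigenvector (7, 3).
μ=-1: eigenvector (2, 1).
P = [[7, 2], [3, 1]], D = diag(-5, -1), P⁻¹ = [[1, -2], [-3, 7]].
L⁵ = P·diag(-3125, -1)·P⁻¹ = [[-21869, 43736], [-9372, 18743]].
The requested entry is 43736.

43736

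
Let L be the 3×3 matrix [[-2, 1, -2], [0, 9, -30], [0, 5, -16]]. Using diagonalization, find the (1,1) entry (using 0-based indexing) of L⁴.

-2589

Characteristic polynomial: t^3 + 9t^2 + 20t + 12 = (t + 1)(t + 2)(t + 6), so the eigenvalues are -6, -2, -1.
t=-2: eigenvector (1, 0, 0).
t=-1: eigenvector (1, 3, 1).
t=-6: eigenvector (0, 2, 1).
P = [[1, 1, 0], [0, 3, 2], [0, 1, 1]], D = diag(-2, -1, -6), P⁻¹ = [[1, -1, 2], [0, 1, -2], [0, -1, 3]].
L⁴ = P·diag(16, 1, 1296)·P⁻¹ = [[16, -15, 30], [0, -2589, 7770], [0, -1295, 3886]].
The requested entry is -2589.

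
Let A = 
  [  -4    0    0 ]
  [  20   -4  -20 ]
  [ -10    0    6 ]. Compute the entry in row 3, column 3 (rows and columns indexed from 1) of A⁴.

Characteristic polynomial: s^3 + 2s^2 - 32s - 96 = (s - 6)(s + 4)^2, so the eigenvalues are -4, -4, 6.
s=-4: eigenvector (1, 0, 1).
s=-4: eigenvector (0, 1, 0).
s=6: eigenvector (0, -2, 1).
P = [[1, 0, 0], [0, 1, -2], [1, 0, 1]], D = diag(-4, -4, 6), P⁻¹ = [[1, 0, 0], [-2, 1, 2], [-1, 0, 1]].
A⁴ = P·diag(256, 256, 1296)·P⁻¹ = [[256, 0, 0], [2080, 256, -2080], [-1040, 0, 1296]].
The requested entry is 1296.

1296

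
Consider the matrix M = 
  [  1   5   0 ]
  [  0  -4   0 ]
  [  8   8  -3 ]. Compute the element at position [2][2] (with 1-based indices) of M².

16

Characteristic polynomial: λ^3 + 6λ^2 + 5λ - 12 = (λ - 1)(λ + 3)(λ + 4), so the eigenvalues are -4, -3, 1.
λ=1: eigenvector (1, 0, 2).
λ=-4: eigenvector (-1, 1, 0).
λ=-3: eigenvector (0, 0, 1).
P = [[1, -1, 0], [0, 1, 0], [2, 0, 1]], D = diag(1, -4, -3), P⁻¹ = [[1, 1, 0], [0, 1, 0], [-2, -2, 1]].
M² = P·diag(1, 16, 9)·P⁻¹ = [[1, -15, 0], [0, 16, 0], [-16, -16, 9]].
The requested entry is 16.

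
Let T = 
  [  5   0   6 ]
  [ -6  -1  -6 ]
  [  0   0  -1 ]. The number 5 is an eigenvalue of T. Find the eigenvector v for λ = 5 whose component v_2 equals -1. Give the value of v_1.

1

T − 5I = [[0, 0, 6], [-6, -6, -6], [0, 0, -6]].
Solving (T − 5I)v = 0 gives the eigenspace spanned by (1, -1, 0).
With v_2 = -1, v = (1, -1, 0), so v_1 = 1.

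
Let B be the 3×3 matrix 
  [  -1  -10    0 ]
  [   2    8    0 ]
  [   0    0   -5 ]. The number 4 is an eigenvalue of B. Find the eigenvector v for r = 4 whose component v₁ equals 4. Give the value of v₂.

-2

B − 4I = [[-5, -10, 0], [2, 4, 0], [0, 0, -9]].
Solving (B − 4I)v = 0 gives the eigenspace spanned by (4, -2, 0).
With v₁ = 4, v = (4, -2, 0), so v₂ = -2.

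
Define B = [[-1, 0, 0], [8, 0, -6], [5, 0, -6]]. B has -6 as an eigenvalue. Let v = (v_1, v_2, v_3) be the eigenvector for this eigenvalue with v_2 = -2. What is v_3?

B + 6I = [[5, 0, 0], [8, 6, -6], [5, 0, 0]].
Solving (B + 6I)v = 0 gives the eigenspace spanned by (0, -2, -2).
With v_2 = -2, v = (0, -2, -2), so v_3 = -2.

-2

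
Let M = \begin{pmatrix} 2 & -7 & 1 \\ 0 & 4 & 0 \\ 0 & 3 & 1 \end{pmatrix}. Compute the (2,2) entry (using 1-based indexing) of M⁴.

Characteristic polynomial: r^3 - 7r^2 + 14r - 8 = (r - 4)(r - 2)(r - 1), so the eigenvalues are 1, 2, 4.
r=2: eigenvector (1, 0, 0).
r=4: eigenvector (-3, 1, 1).
r=1: eigenvector (-1, 0, 1).
P = [[1, -3, -1], [0, 1, 0], [0, 1, 1]], D = diag(2, 4, 1), P⁻¹ = [[1, 2, 1], [0, 1, 0], [0, -1, 1]].
M⁴ = P·diag(16, 256, 1)·P⁻¹ = [[16, -735, 15], [0, 256, 0], [0, 255, 1]].
The requested entry is 256.

256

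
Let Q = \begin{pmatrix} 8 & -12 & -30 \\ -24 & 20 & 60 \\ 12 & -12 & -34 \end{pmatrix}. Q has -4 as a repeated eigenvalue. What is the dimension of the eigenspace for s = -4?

Q + 4I = [[12, -12, -30], [-24, 24, 60], [12, -12, -30]].
This matrix has rank 1, so its null space has dimension 3 − 1 = 2.

2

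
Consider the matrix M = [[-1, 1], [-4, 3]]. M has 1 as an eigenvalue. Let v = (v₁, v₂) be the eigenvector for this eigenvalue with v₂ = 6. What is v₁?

M − 1I = [[-2, 1], [-4, 2]].
Solving (M − 1I)v = 0 gives the eigenspace spanned by (3, 6).
With v₂ = 6, v = (3, 6), so v₁ = 3.

3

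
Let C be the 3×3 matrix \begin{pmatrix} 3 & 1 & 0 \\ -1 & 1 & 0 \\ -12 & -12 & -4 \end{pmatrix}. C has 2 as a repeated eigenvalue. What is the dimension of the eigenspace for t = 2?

1

C − 2I = [[1, 1, 0], [-1, -1, 0], [-12, -12, -6]].
This matrix has rank 2, so its null space has dimension 3 − 2 = 1.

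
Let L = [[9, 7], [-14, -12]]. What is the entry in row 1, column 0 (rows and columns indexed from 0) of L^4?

1218

Characteristic polynomial: r^2 + 3r - 10 = (r - 2)(r + 5), so the eigenvalues are -5, 2.
r=2: eigenvector (-1, 1).
r=-5: eigenvector (-1, 2).
P = [[-1, -1], [1, 2]], D = diag(2, -5), P⁻¹ = [[-2, -1], [1, 1]].
L⁴ = P·diag(16, 625)·P⁻¹ = [[-593, -609], [1218, 1234]].
The requested entry is 1218.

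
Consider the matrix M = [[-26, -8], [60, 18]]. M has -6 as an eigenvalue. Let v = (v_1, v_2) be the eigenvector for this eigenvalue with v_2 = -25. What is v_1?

M + 6I = [[-20, -8], [60, 24]].
Solving (M + 6I)v = 0 gives the eigenspace spanned by (10, -25).
With v_2 = -25, v = (10, -25), so v_1 = 10.

10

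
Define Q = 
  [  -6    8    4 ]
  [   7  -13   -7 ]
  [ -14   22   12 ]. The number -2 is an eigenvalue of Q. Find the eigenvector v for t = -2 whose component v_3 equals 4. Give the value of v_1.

4

Q + 2I = [[-4, 8, 4], [7, -11, -7], [-14, 22, 14]].
Solving (Q + 2I)v = 0 gives the eigenspace spanned by (4, 0, 4).
With v_3 = 4, v = (4, 0, 4), so v_1 = 4.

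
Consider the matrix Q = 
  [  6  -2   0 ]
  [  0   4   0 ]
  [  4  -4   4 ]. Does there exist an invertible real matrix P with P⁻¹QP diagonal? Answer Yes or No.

Characteristic polynomial: p(μ) = μ^3 - 14μ^2 + 64μ - 96 = (μ - 6)(μ - 4)^2.
μ = 4 has algebraic multiplicity 2; rank(Q − 4I) = 1, so geometric multiplicity = 2.
Every eigenvalue has geometric = algebraic multiplicity, so Q is diagonalizable.

Yes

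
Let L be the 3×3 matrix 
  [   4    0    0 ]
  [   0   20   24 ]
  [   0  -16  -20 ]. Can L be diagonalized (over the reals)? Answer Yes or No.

Characteristic polynomial: p(t) = t^3 - 4t^2 - 16t + 64 = (t - 4)^2(t + 4).
t = 4 has algebraic multiplicity 2; rank(L − 4I) = 1, so geometric multiplicity = 2.
Every eigenvalue has geometric = algebraic multiplicity, so L is diagonalizable.

Yes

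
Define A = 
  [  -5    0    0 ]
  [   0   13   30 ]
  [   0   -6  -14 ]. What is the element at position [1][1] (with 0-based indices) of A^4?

-59

Characteristic polynomial: s^3 + 6s^2 + 3s - 10 = (s - 1)(s + 2)(s + 5), so the eigenvalues are -5, -2, 1.
s=-5: eigenvector (1, 0, 0).
s=1: eigenvector (0, 5, -2).
s=-2: eigenvector (0, -2, 1).
P = [[1, 0, 0], [0, 5, -2], [0, -2, 1]], D = diag(-5, 1, -2), P⁻¹ = [[1, 0, 0], [0, 1, 2], [0, 2, 5]].
A⁴ = P·diag(625, 1, 16)·P⁻¹ = [[625, 0, 0], [0, -59, -150], [0, 30, 76]].
The requested entry is -59.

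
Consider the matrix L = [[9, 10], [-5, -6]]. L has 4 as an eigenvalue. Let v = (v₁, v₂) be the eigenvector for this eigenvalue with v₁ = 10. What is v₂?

L − 4I = [[5, 10], [-5, -10]].
Solving (L − 4I)v = 0 gives the eigenspace spanned by (10, -5).
With v₁ = 10, v = (10, -5), so v₂ = -5.

-5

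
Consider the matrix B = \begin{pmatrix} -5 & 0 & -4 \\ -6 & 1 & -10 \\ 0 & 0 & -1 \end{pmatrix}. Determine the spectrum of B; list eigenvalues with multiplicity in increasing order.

Characteristic polynomial: p(t) = t^3 + 5t^2 - t - 5 = (t - 1)(t + 1)(t + 5).
Roots (with multiplicity): -5, -1, 1.

-5, -1, 1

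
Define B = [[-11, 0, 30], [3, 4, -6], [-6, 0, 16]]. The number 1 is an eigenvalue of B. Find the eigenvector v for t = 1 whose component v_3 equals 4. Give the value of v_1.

10

B − 1I = [[-12, 0, 30], [3, 3, -6], [-6, 0, 15]].
Solving (B − 1I)v = 0 gives the eigenspace spanned by (10, -2, 4).
With v_3 = 4, v = (10, -2, 4), so v_1 = 10.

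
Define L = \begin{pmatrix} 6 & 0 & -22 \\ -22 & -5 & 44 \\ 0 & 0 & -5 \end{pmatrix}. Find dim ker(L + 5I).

L + 5I = [[11, 0, -22], [-22, 0, 44], [0, 0, 0]].
This matrix has rank 1, so its null space has dimension 3 − 1 = 2.

2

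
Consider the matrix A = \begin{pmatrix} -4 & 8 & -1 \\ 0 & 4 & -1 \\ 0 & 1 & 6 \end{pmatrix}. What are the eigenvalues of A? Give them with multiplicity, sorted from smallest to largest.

-4, 5, 5

Characteristic polynomial: p(t) = t^3 - 6t^2 - 15t + 100 = (t - 5)^2(t + 4).
Roots (with multiplicity): -4, 5, 5.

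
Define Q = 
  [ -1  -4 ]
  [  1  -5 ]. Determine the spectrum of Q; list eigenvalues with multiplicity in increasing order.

-3, -3

Characteristic polynomial: p(λ) = λ^2 + 6λ + 9 = (λ + 3)^2.
Roots (with multiplicity): -3, -3.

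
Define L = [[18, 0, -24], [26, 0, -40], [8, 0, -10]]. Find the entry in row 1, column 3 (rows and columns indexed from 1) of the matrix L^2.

-192

Characteristic polynomial: λ^3 - 8λ^2 + 12λ = λ(λ - 6)(λ - 2), so the eigenvalues are 0, 2, 6.
λ=6: eigenvector (2, 2, 1).
λ=0: eigenvector (0, 1, 0).
λ=2: eigenvector (-3, 1, -2).
P = [[2, 0, -3], [2, 1, 1], [1, 0, -2]], D = diag(6, 0, 2), P⁻¹ = [[2, 0, -3], [-5, 1, 8], [1, 0, -2]].
L² = P·diag(36, 0, 4)·P⁻¹ = [[132, 0, -192], [148, 0, -224], [64, 0, -92]].
The requested entry is -192.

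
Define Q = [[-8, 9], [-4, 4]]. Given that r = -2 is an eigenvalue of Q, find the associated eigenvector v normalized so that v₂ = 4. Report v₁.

6

Q + 2I = [[-6, 9], [-4, 6]].
Solving (Q + 2I)v = 0 gives the eigenspace spanned by (6, 4).
With v₂ = 4, v = (6, 4), so v₁ = 6.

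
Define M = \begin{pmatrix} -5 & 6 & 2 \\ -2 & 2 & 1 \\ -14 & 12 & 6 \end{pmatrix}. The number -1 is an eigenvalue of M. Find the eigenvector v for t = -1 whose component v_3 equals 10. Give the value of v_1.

5

M + 1I = [[-4, 6, 2], [-2, 3, 1], [-14, 12, 7]].
Solving (M + 1I)v = 0 gives the eigenspace spanned by (5, 0, 10).
With v_3 = 10, v = (5, 0, 10), so v_1 = 5.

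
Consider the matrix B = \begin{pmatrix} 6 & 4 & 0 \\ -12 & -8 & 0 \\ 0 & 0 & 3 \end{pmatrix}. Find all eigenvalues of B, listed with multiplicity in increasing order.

Characteristic polynomial: p(r) = r^3 - r^2 - 6r = r(r - 3)(r + 2).
Roots (with multiplicity): -2, 0, 3.

-2, 0, 3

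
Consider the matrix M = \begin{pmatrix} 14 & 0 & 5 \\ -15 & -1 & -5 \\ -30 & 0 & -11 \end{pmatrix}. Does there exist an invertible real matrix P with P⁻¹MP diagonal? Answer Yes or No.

Yes

Characteristic polynomial: p(t) = t^3 - 2t^2 - 7t - 4 = (t - 4)(t + 1)^2.
t = -1 has algebraic multiplicity 2; rank(M + 1I) = 1, so geometric multiplicity = 2.
Every eigenvalue has geometric = algebraic multiplicity, so M is diagonalizable.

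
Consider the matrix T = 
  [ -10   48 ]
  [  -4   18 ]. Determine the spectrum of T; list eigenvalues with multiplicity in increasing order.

Characteristic polynomial: p(λ) = λ^2 - 8λ + 12 = (λ - 6)(λ - 2).
Roots (with multiplicity): 2, 6.

2, 6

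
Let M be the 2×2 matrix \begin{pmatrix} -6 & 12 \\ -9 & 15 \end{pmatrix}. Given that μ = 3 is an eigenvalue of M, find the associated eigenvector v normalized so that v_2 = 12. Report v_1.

16

M − 3I = [[-9, 12], [-9, 12]].
Solving (M − 3I)v = 0 gives the eigenspace spanned by (16, 12).
With v_2 = 12, v = (16, 12), so v_1 = 16.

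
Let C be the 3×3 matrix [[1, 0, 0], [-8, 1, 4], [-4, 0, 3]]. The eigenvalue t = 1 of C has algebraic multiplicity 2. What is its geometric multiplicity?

2

C − 1I = [[0, 0, 0], [-8, 0, 4], [-4, 0, 2]].
This matrix has rank 1, so its null space has dimension 3 − 1 = 2.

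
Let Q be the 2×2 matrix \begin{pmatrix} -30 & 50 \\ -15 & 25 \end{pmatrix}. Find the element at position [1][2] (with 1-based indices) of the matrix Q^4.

-6250

Characteristic polynomial: μ^2 + 5μ = μ(μ + 5), so the eigenvalues are -5, 0.
μ=0: eigenvector (-5, -3).
μ=-5: eigenvector (2, 1).
P = [[-5, 2], [-3, 1]], D = diag(0, -5), P⁻¹ = [[1, -2], [3, -5]].
Q⁴ = P·diag(0, 625)·P⁻¹ = [[3750, -6250], [1875, -3125]].
The requested entry is -6250.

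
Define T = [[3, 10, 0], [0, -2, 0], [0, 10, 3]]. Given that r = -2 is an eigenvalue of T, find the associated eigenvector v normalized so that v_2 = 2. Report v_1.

-4

T + 2I = [[5, 10, 0], [0, 0, 0], [0, 10, 5]].
Solving (T + 2I)v = 0 gives the eigenspace spanned by (-4, 2, -4).
With v_2 = 2, v = (-4, 2, -4), so v_1 = -4.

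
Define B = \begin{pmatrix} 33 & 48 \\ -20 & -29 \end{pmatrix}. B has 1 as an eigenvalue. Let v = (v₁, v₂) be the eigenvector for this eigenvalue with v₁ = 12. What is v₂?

B − 1I = [[32, 48], [-20, -30]].
Solving (B − 1I)v = 0 gives the eigenspace spanned by (12, -8).
With v₁ = 12, v = (12, -8), so v₂ = -8.

-8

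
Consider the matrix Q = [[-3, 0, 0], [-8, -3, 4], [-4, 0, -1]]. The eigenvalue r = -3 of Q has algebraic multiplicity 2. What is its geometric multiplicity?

Q + 3I = [[0, 0, 0], [-8, 0, 4], [-4, 0, 2]].
This matrix has rank 1, so its null space has dimension 3 − 1 = 2.

2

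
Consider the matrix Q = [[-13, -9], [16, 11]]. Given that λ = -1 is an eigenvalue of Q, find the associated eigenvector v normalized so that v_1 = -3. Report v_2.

4

Q + 1I = [[-12, -9], [16, 12]].
Solving (Q + 1I)v = 0 gives the eigenspace spanned by (-3, 4).
With v_1 = -3, v = (-3, 4), so v_2 = 4.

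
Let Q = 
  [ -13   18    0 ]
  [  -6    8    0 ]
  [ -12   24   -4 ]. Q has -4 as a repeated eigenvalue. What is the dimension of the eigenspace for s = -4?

Q + 4I = [[-9, 18, 0], [-6, 12, 0], [-12, 24, 0]].
This matrix has rank 1, so its null space has dimension 3 − 1 = 2.

2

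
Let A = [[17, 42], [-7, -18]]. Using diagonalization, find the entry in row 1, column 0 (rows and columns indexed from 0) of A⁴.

Characteristic polynomial: λ^2 + λ - 12 = (λ - 3)(λ + 4), so the eigenvalues are -4, 3.
λ=-4: eigenvector (-2, 1).
λ=3: eigenvector (-3, 1).
P = [[-2, -3], [1, 1]], D = diag(-4, 3), P⁻¹ = [[1, 3], [-1, -2]].
A⁴ = P·diag(256, 81)·P⁻¹ = [[-269, -1050], [175, 606]].
The requested entry is 175.

175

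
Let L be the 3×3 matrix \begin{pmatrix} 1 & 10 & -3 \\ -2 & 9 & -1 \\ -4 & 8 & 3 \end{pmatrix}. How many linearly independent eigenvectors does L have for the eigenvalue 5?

L − 5I = [[-4, 10, -3], [-2, 4, -1], [-4, 8, -2]].
This matrix has rank 2, so its null space has dimension 3 − 2 = 1.

1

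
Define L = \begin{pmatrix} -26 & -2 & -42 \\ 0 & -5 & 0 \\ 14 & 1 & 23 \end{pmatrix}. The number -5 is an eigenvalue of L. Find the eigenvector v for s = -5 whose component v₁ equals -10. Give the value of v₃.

5

L + 5I = [[-21, -2, -42], [0, 0, 0], [14, 1, 28]].
Solving (L + 5I)v = 0 gives the eigenspace spanned by (-10, 0, 5).
With v₁ = -10, v = (-10, 0, 5), so v₃ = 5.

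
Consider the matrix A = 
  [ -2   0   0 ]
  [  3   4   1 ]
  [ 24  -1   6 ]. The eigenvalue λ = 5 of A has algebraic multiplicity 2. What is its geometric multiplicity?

1

A − 5I = [[-7, 0, 0], [3, -1, 1], [24, -1, 1]].
This matrix has rank 2, so its null space has dimension 3 − 2 = 1.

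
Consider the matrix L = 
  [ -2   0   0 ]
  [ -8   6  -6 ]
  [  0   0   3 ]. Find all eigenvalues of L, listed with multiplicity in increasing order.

Characteristic polynomial: p(μ) = μ^3 - 7μ^2 + 36 = (μ - 6)(μ - 3)(μ + 2).
Roots (with multiplicity): -2, 3, 6.

-2, 3, 6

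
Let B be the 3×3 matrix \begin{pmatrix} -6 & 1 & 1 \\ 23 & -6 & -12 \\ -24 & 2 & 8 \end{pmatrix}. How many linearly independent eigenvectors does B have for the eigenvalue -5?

1

B + 5I = [[-1, 1, 1], [23, -1, -12], [-24, 2, 13]].
This matrix has rank 2, so its null space has dimension 3 − 2 = 1.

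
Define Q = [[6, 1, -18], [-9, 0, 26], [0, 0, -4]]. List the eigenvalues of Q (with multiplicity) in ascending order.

-4, 3, 3

Characteristic polynomial: p(r) = r^3 - 2r^2 - 15r + 36 = (r - 3)^2(r + 4).
Roots (with multiplicity): -4, 3, 3.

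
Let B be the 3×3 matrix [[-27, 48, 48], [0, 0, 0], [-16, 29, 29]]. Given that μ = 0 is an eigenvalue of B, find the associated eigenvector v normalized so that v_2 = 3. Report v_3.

-3

B = [[-27, 48, 48], [0, 0, 0], [-16, 29, 29]].
Solving (B)v = 0 gives the eigenspace spanned by (0, 3, -3).
With v_2 = 3, v = (0, 3, -3), so v_3 = -3.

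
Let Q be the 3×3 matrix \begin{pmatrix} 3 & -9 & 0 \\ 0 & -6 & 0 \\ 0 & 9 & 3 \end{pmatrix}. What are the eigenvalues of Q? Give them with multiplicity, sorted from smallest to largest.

-6, 3, 3

Characteristic polynomial: p(λ) = λ^3 - 27λ + 54 = (λ - 3)^2(λ + 6).
Roots (with multiplicity): -6, 3, 3.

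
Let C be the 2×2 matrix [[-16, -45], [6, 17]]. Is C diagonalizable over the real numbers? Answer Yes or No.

Yes

Characteristic polynomial: p(t) = t^2 - t - 2 = (t - 2)(t + 1).
All 2 eigenvalues are distinct, so C is diagonalizable.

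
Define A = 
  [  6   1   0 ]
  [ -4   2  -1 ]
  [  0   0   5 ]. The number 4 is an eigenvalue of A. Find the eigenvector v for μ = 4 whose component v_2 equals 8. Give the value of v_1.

-4

A − 4I = [[2, 1, 0], [-4, -2, -1], [0, 0, 1]].
Solving (A − 4I)v = 0 gives the eigenspace spanned by (-4, 8, 0).
With v_2 = 8, v = (-4, 8, 0), so v_1 = -4.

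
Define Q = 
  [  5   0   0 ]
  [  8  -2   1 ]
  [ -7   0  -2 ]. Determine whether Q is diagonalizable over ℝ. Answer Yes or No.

No

Characteristic polynomial: p(t) = t^3 - t^2 - 16t - 20 = (t - 5)(t + 2)^2.
t = -2 has algebraic multiplicity 2; rank(Q + 2I) = 2, so geometric multiplicity = 1.
Geometric multiplicity < algebraic multiplicity, so Q is not diagonalizable.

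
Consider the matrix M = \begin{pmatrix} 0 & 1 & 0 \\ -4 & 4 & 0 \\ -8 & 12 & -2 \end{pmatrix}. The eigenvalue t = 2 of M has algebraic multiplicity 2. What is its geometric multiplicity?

1

M − 2I = [[-2, 1, 0], [-4, 2, 0], [-8, 12, -4]].
This matrix has rank 2, so its null space has dimension 3 − 2 = 1.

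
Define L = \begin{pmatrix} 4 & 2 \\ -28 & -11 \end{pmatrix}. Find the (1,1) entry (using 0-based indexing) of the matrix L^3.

-323

Characteristic polynomial: r^2 + 7r + 12 = (r + 3)(r + 4), so the eigenvalues are -4, -3.
r=-3: eigenvector (2, -7).
r=-4: eigenvector (1, -4).
P = [[2, 1], [-7, -4]], D = diag(-3, -4), P⁻¹ = [[4, 1], [-7, -2]].
L³ = P·diag(-27, -64)·P⁻¹ = [[232, 74], [-1036, -323]].
The requested entry is -323.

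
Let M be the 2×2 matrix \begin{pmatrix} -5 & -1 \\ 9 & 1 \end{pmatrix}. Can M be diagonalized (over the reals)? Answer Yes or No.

No

Characteristic polynomial: p(r) = r^2 + 4r + 4 = (r + 2)^2.
r = -2 has algebraic multiplicity 2; rank(M + 2I) = 1, so geometric multiplicity = 1.
Geometric multiplicity < algebraic multiplicity, so M is not diagonalizable.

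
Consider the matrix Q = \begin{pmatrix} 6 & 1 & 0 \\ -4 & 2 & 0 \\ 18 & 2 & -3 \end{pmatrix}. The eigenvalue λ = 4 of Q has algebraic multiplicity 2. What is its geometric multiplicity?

Q − 4I = [[2, 1, 0], [-4, -2, 0], [18, 2, -7]].
This matrix has rank 2, so its null space has dimension 3 − 2 = 1.

1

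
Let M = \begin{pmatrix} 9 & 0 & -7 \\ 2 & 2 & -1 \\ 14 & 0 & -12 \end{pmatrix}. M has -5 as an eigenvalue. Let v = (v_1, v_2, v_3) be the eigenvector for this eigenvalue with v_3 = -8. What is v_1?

M + 5I = [[14, 0, -7], [2, 7, -1], [14, 0, -7]].
Solving (M + 5I)v = 0 gives the eigenspace spanned by (-4, 0, -8).
With v_3 = -8, v = (-4, 0, -8), so v_1 = -4.

-4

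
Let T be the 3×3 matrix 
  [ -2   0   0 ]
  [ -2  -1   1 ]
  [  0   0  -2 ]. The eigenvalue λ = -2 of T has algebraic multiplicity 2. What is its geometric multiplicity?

T + 2I = [[0, 0, 0], [-2, 1, 1], [0, 0, 0]].
This matrix has rank 1, so its null space has dimension 3 − 1 = 2.

2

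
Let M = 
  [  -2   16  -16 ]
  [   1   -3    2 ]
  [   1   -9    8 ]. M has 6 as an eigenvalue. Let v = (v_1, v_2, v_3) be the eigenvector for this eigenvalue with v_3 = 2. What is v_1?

M − 6I = [[-8, 16, -16], [1, -9, 2], [1, -9, 2]].
Solving (M − 6I)v = 0 gives the eigenspace spanned by (-4, 0, 2).
With v_3 = 2, v = (-4, 0, 2), so v_1 = -4.

-4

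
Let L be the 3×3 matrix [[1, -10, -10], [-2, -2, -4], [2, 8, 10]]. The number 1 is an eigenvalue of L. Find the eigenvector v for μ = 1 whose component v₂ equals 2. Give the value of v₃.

L − 1I = [[0, -10, -10], [-2, -3, -4], [2, 8, 9]].
Solving (L − 1I)v = 0 gives the eigenspace spanned by (1, 2, -2).
With v₂ = 2, v = (1, 2, -2), so v₃ = -2.

-2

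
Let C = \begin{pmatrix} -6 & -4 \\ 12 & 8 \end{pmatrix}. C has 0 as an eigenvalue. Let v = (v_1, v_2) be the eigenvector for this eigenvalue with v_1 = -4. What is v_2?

6

C = [[-6, -4], [12, 8]].
Solving (C)v = 0 gives the eigenspace spanned by (-4, 6).
With v_1 = -4, v = (-4, 6), so v_2 = 6.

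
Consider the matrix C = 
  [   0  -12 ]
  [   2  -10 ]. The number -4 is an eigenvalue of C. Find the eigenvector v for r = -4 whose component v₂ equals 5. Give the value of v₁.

15

C + 4I = [[4, -12], [2, -6]].
Solving (C + 4I)v = 0 gives the eigenspace spanned by (15, 5).
With v₂ = 5, v = (15, 5), so v₁ = 15.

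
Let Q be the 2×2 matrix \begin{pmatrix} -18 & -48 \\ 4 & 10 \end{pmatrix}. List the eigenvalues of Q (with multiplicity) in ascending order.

-6, -2

Characteristic polynomial: p(r) = r^2 + 8r + 12 = (r + 2)(r + 6).
Roots (with multiplicity): -6, -2.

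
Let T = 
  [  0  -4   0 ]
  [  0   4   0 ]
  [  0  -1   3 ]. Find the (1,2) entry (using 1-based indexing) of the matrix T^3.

-64

Characteristic polynomial: s^3 - 7s^2 + 12s = s(s - 4)(s - 3), so the eigenvalues are 0, 3, 4.
s=0: eigenvector (1, 0, 0).
s=4: eigenvector (-1, 1, -1).
s=3: eigenvector (0, 0, 1).
P = [[1, -1, 0], [0, 1, 0], [0, -1, 1]], D = diag(0, 4, 3), P⁻¹ = [[1, 1, 0], [0, 1, 0], [0, 1, 1]].
T³ = P·diag(0, 64, 27)·P⁻¹ = [[0, -64, 0], [0, 64, 0], [0, -37, 27]].
The requested entry is -64.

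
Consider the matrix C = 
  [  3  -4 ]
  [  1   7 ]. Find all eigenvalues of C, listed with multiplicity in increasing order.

Characteristic polynomial: p(t) = t^2 - 10t + 25 = (t - 5)^2.
Roots (with multiplicity): 5, 5.

5, 5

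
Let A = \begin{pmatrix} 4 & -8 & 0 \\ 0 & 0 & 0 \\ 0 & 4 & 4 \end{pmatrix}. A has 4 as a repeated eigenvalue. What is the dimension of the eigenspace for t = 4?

2

A − 4I = [[0, -8, 0], [0, -4, 0], [0, 4, 0]].
This matrix has rank 1, so its null space has dimension 3 − 1 = 2.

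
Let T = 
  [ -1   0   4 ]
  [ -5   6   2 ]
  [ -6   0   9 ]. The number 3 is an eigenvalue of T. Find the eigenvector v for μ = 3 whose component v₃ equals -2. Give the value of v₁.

-2

T − 3I = [[-4, 0, 4], [-5, 3, 2], [-6, 0, 6]].
Solving (T − 3I)v = 0 gives the eigenspace spanned by (-2, -2, -2).
With v₃ = -2, v = (-2, -2, -2), so v₁ = -2.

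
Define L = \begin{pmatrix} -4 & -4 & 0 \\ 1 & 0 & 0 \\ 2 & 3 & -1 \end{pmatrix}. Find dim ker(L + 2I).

L + 2I = [[-2, -4, 0], [1, 2, 0], [2, 3, 1]].
This matrix has rank 2, so its null space has dimension 3 − 2 = 1.

1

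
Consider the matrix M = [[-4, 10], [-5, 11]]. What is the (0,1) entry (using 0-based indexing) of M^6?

Characteristic polynomial: t^2 - 7t + 6 = (t - 6)(t - 1), so the eigenvalues are 1, 6.
t=6: eigenvector (1, 1).
t=1: eigenvector (-2, -1).
P = [[1, -2], [1, -1]], D = diag(6, 1), P⁻¹ = [[-1, 2], [-1, 1]].
M⁶ = P·diag(46656, 1)·P⁻¹ = [[-46654, 93310], [-46655, 93311]].
The requested entry is 93310.

93310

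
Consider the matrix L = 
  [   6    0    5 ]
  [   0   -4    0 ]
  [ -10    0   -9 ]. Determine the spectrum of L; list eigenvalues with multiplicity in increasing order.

-4, -4, 1

Characteristic polynomial: p(r) = r^3 + 7r^2 + 8r - 16 = (r - 1)(r + 4)^2.
Roots (with multiplicity): -4, -4, 1.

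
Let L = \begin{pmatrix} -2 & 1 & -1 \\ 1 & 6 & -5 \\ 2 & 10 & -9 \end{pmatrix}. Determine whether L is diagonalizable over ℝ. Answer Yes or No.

Characteristic polynomial: p(r) = r^3 + 5r^2 + 3r - 9 = (r - 1)(r + 3)^2.
r = -3 has algebraic multiplicity 2; rank(L + 3I) = 2, so geometric multiplicity = 1.
Geometric multiplicity < algebraic multiplicity, so L is not diagonalizable.

No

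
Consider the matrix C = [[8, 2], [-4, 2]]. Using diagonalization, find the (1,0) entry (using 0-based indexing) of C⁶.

-85120

Characteristic polynomial: μ^2 - 10μ + 24 = (μ - 6)(μ - 4), so the eigenvalues are 4, 6.
μ=6: eigenvector (-1, 1).
μ=4: eigenvector (-1, 2).
P = [[-1, -1], [1, 2]], D = diag(6, 4), P⁻¹ = [[-2, -1], [1, 1]].
C⁶ = P·diag(46656, 4096)·P⁻¹ = [[89216, 42560], [-85120, -38464]].
The requested entry is -85120.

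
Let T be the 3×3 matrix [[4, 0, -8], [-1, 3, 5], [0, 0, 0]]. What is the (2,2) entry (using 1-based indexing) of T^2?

Characteristic polynomial: r^3 - 7r^2 + 12r = r(r - 4)(r - 3), so the eigenvalues are 0, 3, 4.
r=4: eigenvector (1, -1, 0).
r=3: eigenvector (0, 1, 0).
r=0: eigenvector (2, -1, 1).
P = [[1, 0, 2], [-1, 1, -1], [0, 0, 1]], D = diag(4, 3, 0), P⁻¹ = [[1, 0, -2], [1, 1, -1], [0, 0, 1]].
T² = P·diag(16, 9, 0)·P⁻¹ = [[16, 0, -32], [-7, 9, 23], [0, 0, 0]].
The requested entry is 9.

9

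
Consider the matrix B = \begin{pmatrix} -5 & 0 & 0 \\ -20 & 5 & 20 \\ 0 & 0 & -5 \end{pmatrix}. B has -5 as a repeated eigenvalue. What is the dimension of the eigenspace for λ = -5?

2

B + 5I = [[0, 0, 0], [-20, 10, 20], [0, 0, 0]].
This matrix has rank 1, so its null space has dimension 3 − 1 = 2.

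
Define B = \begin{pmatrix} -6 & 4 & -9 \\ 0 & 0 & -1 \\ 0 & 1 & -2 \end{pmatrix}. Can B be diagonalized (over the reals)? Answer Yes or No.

Characteristic polynomial: p(r) = r^3 + 8r^2 + 13r + 6 = (r + 1)^2(r + 6).
r = -1 has algebraic multiplicity 2; rank(B + 1I) = 2, so geometric multiplicity = 1.
Geometric multiplicity < algebraic multiplicity, so B is not diagonalizable.

No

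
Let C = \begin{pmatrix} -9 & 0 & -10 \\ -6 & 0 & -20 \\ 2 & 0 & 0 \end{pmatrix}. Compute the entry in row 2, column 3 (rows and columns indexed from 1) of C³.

-140

Characteristic polynomial: s^3 + 9s^2 + 20s = s(s + 4)(s + 5), so the eigenvalues are -5, -4, 0.
s=-5: eigenvector (5, -2, -2).
s=0: eigenvector (0, 1, 0).
s=-4: eigenvector (-2, 2, 1).
P = [[5, 0, -2], [-2, 1, 2], [-2, 0, 1]], D = diag(-5, 0, -4), P⁻¹ = [[1, 0, 2], [-2, 1, -6], [2, 0, 5]].
C³ = P·diag(-125, 0, -64)·P⁻¹ = [[-369, 0, -610], [-6, 0, -140], [122, 0, 180]].
The requested entry is -140.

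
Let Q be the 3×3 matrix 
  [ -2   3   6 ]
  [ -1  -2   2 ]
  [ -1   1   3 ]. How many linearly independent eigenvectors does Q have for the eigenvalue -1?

1

Q + 1I = [[-1, 3, 6], [-1, -1, 2], [-1, 1, 4]].
This matrix has rank 2, so its null space has dimension 3 − 2 = 1.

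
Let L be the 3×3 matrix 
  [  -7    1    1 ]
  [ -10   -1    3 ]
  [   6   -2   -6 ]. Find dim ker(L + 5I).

1

L + 5I = [[-2, 1, 1], [-10, 4, 3], [6, -2, -1]].
This matrix has rank 2, so its null space has dimension 3 − 2 = 1.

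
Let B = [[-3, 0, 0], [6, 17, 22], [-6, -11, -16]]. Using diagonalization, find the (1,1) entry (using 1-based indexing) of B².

Characteristic polynomial: t^3 + 2t^2 - 33t - 90 = (t - 6)(t + 3)(t + 5), so the eigenvalues are -5, -3, 6.
t=-3: eigenvector (1, 3, -3).
t=-5: eigenvector (0, 1, -1).
t=6: eigenvector (0, 2, -1).
P = [[1, 0, 0], [3, 1, 2], [-3, -1, -1]], D = diag(-3, -5, 6), P⁻¹ = [[1, 0, 0], [-3, -1, -2], [0, 1, 1]].
B² = P·diag(9, 25, 36)·P⁻¹ = [[9, 0, 0], [-48, 47, 22], [48, -11, 14]].
The requested entry is 9.

9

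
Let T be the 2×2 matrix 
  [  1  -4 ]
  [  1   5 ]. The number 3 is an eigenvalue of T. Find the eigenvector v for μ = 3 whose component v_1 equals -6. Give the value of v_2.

T − 3I = [[-2, -4], [1, 2]].
Solving (T − 3I)v = 0 gives the eigenspace spanned by (-6, 3).
With v_1 = -6, v = (-6, 3), so v_2 = 3.

3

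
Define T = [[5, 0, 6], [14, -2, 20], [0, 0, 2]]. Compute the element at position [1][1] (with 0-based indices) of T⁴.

16

Characteristic polynomial: r^3 - 5r^2 - 4r + 20 = (r - 5)(r - 2)(r + 2), so the eigenvalues are -2, 2, 5.
r=5: eigenvector (1, 2, 0).
r=-2: eigenvector (0, 1, 0).
r=2: eigenvector (-2, -2, 1).
P = [[1, 0, -2], [2, 1, -2], [0, 0, 1]], D = diag(5, -2, 2), P⁻¹ = [[1, 0, 2], [-2, 1, -2], [0, 0, 1]].
T⁴ = P·diag(625, 16, 16)·P⁻¹ = [[625, 0, 1218], [1218, 16, 2436], [0, 0, 16]].
The requested entry is 16.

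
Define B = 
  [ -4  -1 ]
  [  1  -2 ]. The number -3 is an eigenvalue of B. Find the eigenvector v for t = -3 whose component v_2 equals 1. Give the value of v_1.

-1

B + 3I = [[-1, -1], [1, 1]].
Solving (B + 3I)v = 0 gives the eigenspace spanned by (-1, 1).
With v_2 = 1, v = (-1, 1), so v_1 = -1.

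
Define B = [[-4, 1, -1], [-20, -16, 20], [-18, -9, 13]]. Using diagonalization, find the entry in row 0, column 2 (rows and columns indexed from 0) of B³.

Characteristic polynomial: r^3 + 7r^2 - 14r - 120 = (r - 4)(r + 5)(r + 6), so the eigenvalues are -6, -5, 4.
r=-6: eigenvector (1, -2, 0).
r=4: eigenvector (0, 1, 1).
r=-5: eigenvector (-1, 0, -1).
P = [[1, 0, -1], [-2, 1, 0], [0, 1, -1]], D = diag(-6, 4, -5), P⁻¹ = [[-1, -1, 1], [-2, -1, 2], [-2, -1, 1]].
B³ = P·diag(-216, 64, -125)·P⁻¹ = [[-34, 91, -91], [-560, -496, 560], [-378, -189, 253]].
The requested entry is -91.

-91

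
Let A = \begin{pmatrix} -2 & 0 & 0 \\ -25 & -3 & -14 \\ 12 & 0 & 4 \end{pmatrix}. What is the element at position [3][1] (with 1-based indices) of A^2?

24

Characteristic polynomial: μ^3 + μ^2 - 14μ - 24 = (μ - 4)(μ + 2)(μ + 3), so the eigenvalues are -3, -2, 4.
μ=4: eigenvector (0, -2, 1).
μ=-3: eigenvector (0, 1, 0).
μ=-2: eigenvector (1, 3, -2).
P = [[0, 0, 1], [-2, 1, 3], [1, 0, -2]], D = diag(4, -3, -2), P⁻¹ = [[2, 0, 1], [1, 1, 2], [1, 0, 0]].
A² = P·diag(16, 9, 4)·P⁻¹ = [[4, 0, 0], [-43, 9, -14], [24, 0, 16]].
The requested entry is 24.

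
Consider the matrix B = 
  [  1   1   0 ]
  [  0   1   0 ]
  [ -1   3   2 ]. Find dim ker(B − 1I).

1

B − 1I = [[0, 1, 0], [0, 0, 0], [-1, 3, 1]].
This matrix has rank 2, so its null space has dimension 3 − 2 = 1.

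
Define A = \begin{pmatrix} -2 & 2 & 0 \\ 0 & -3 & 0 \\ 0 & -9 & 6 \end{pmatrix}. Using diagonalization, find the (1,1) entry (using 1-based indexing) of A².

4

Characteristic polynomial: r^3 - r^2 - 24r - 36 = (r - 6)(r + 2)(r + 3), so the eigenvalues are -3, -2, 6.
r=6: eigenvector (0, 0, 1).
r=-3: eigenvector (-2, 1, 1).
r=-2: eigenvector (1, 0, 0).
P = [[0, -2, 1], [0, 1, 0], [1, 1, 0]], D = diag(6, -3, -2), P⁻¹ = [[0, -1, 1], [0, 1, 0], [1, 2, 0]].
A² = P·diag(36, 9, 4)·P⁻¹ = [[4, -10, 0], [0, 9, 0], [0, -27, 36]].
The requested entry is 4.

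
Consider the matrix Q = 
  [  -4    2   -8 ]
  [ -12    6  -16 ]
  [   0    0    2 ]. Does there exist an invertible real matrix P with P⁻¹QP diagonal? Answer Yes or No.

Characteristic polynomial: p(r) = r^3 - 4r^2 + 4r = r(r - 2)^2.
r = 2 has algebraic multiplicity 2; rank(Q − 2I) = 1, so geometric multiplicity = 2.
Every eigenvalue has geometric = algebraic multiplicity, so Q is diagonalizable.

Yes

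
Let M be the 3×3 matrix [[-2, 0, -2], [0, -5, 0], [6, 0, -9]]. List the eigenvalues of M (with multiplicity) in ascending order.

-6, -5, -5

Characteristic polynomial: p(r) = r^3 + 16r^2 + 85r + 150 = (r + 5)^2(r + 6).
Roots (with multiplicity): -6, -5, -5.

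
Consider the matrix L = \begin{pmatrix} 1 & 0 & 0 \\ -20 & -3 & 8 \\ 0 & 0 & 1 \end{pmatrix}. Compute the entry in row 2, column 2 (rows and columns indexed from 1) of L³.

-27

Characteristic polynomial: μ^3 + μ^2 - 5μ + 3 = (μ - 1)^2(μ + 3), so the eigenvalues are -3, 1, 1.
μ=1: eigenvector (1, 1, 3).
μ=-3: eigenvector (0, 1, 0).
μ=1: eigenvector (1, -1, 2).
P = [[1, 0, 1], [1, 1, -1], [3, 0, 2]], D = diag(1, -3, 1), P⁻¹ = [[-2, 0, 1], [5, 1, -2], [3, 0, -1]].
L³ = P·diag(1, -27, 1)·P⁻¹ = [[1, 0, 0], [-140, -27, 56], [0, 0, 1]].
The requested entry is -27.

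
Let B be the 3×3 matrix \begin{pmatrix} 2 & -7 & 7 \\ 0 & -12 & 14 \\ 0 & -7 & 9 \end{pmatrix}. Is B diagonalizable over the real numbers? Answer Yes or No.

Characteristic polynomial: p(t) = t^3 + t^2 - 16t + 20 = (t - 2)^2(t + 5).
t = 2 has algebraic multiplicity 2; rank(B − 2I) = 1, so geometric multiplicity = 2.
Every eigenvalue has geometric = algebraic multiplicity, so B is diagonalizable.

Yes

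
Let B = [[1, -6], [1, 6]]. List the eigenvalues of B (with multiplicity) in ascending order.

Characteristic polynomial: p(t) = t^2 - 7t + 12 = (t - 4)(t - 3).
Roots (with multiplicity): 3, 4.

3, 4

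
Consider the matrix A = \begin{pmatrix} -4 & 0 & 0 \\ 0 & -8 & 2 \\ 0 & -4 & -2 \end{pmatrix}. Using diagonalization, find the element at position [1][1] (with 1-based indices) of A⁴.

Characteristic polynomial: μ^3 + 14μ^2 + 64μ + 96 = (μ + 4)^2(μ + 6), so the eigenvalues are -6, -4, -4.
μ=-6: eigenvector (0, -1, -1).
μ=-4: eigenvector (0, 1, 2).
μ=-4: eigenvector (1, 0, 0).
P = [[0, 0, 1], [-1, 1, 0], [-1, 2, 0]], D = diag(-6, -4, -4), P⁻¹ = [[0, -2, 1], [0, -1, 1], [1, 0, 0]].
A⁴ = P·diag(1296, 256, 256)·P⁻¹ = [[256, 0, 0], [0, 2336, -1040], [0, 2080, -784]].
The requested entry is 256.

256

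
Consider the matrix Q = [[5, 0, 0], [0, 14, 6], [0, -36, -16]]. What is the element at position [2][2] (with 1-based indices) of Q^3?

152

Characteristic polynomial: t^3 - 3t^2 - 18t + 40 = (t - 5)(t - 2)(t + 4), so the eigenvalues are -4, 2, 5.
t=5: eigenvector (1, 0, 0).
t=2: eigenvector (0, 1, -2).
t=-4: eigenvector (0, -1, 3).
P = [[1, 0, 0], [0, 1, -1], [0, -2, 3]], D = diag(5, 2, -4), P⁻¹ = [[1, 0, 0], [0, 3, 1], [0, 2, 1]].
Q³ = P·diag(125, 8, -64)·P⁻¹ = [[125, 0, 0], [0, 152, 72], [0, -432, -208]].
The requested entry is 152.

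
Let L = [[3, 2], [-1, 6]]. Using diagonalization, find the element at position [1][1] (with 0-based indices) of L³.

Characteristic polynomial: μ^2 - 9μ + 20 = (μ - 5)(μ - 4), so the eigenvalues are 4, 5.
μ=5: eigenvector (1, 1).
μ=4: eigenvector (-2, -1).
P = [[1, -2], [1, -1]], D = diag(5, 4), P⁻¹ = [[-1, 2], [-1, 1]].
L³ = P·diag(125, 64)·P⁻¹ = [[3, 122], [-61, 186]].
The requested entry is 186.

186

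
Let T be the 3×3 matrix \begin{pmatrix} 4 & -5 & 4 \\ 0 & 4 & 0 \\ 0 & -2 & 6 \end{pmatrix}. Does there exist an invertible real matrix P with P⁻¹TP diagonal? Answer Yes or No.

Characteristic polynomial: p(s) = s^3 - 14s^2 + 64s - 96 = (s - 6)(s - 4)^2.
s = 4 has algebraic multiplicity 2; rank(T − 4I) = 2, so geometric multiplicity = 1.
Geometric multiplicity < algebraic multiplicity, so T is not diagonalizable.

No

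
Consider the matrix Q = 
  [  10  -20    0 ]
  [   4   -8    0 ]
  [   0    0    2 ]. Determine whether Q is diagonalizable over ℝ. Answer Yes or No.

Yes

Characteristic polynomial: p(r) = r^3 - 4r^2 + 4r = r(r - 2)^2.
r = 2 has algebraic multiplicity 2; rank(Q − 2I) = 1, so geometric multiplicity = 2.
Every eigenvalue has geometric = algebraic multiplicity, so Q is diagonalizable.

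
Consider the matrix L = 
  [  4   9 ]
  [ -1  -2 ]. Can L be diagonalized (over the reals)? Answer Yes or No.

Characteristic polynomial: p(r) = r^2 - 2r + 1 = (r - 1)^2.
r = 1 has algebraic multiplicity 2; rank(L − 1I) = 1, so geometric multiplicity = 1.
Geometric multiplicity < algebraic multiplicity, so L is not diagonalizable.

No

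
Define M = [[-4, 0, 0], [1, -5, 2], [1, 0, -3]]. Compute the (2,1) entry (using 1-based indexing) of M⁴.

-175

Characteristic polynomial: s^3 + 12s^2 + 47s + 60 = (s + 3)(s + 4)(s + 5), so the eigenvalues are -5, -4, -3.
s=-4: eigenvector (1, -1, -1).
s=-5: eigenvector (0, 1, 0).
s=-3: eigenvector (0, 1, 1).
P = [[1, 0, 0], [-1, 1, 1], [-1, 0, 1]], D = diag(-4, -5, -3), P⁻¹ = [[1, 0, 0], [0, 1, -1], [1, 0, 1]].
M⁴ = P·diag(256, 625, 81)·P⁻¹ = [[256, 0, 0], [-175, 625, -544], [-175, 0, 81]].
The requested entry is -175.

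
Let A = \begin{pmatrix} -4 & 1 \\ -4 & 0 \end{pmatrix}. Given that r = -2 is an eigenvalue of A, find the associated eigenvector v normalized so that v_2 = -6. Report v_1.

A + 2I = [[-2, 1], [-4, 2]].
Solving (A + 2I)v = 0 gives the eigenspace spanned by (-3, -6).
With v_2 = -6, v = (-3, -6), so v_1 = -3.

-3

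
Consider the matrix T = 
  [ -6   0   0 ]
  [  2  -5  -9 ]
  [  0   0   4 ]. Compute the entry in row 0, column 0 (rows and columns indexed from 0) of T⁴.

1296

Characteristic polynomial: r^3 + 7r^2 - 14r - 120 = (r - 4)(r + 5)(r + 6), so the eigenvalues are -6, -5, 4.
r=-6: eigenvector (1, -2, 0).
r=-5: eigenvector (0, 1, 0).
r=4: eigenvector (0, -1, 1).
P = [[1, 0, 0], [-2, 1, -1], [0, 0, 1]], D = diag(-6, -5, 4), P⁻¹ = [[1, 0, 0], [2, 1, 1], [0, 0, 1]].
T⁴ = P·diag(1296, 625, 256)·P⁻¹ = [[1296, 0, 0], [-1342, 625, 369], [0, 0, 256]].
The requested entry is 1296.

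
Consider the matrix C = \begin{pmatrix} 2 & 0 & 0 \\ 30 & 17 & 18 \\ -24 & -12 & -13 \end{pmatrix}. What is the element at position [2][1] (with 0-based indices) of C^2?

-48

Characteristic polynomial: μ^3 - 6μ^2 + 3μ + 10 = (μ - 5)(μ - 2)(μ + 1), so the eigenvalues are -1, 2, 5.
μ=2: eigenvector (1, -2, 0).
μ=5: eigenvector (0, 3, -2).
μ=-1: eigenvector (0, -1, 1).
P = [[1, 0, 0], [-2, 3, -1], [0, -2, 1]], D = diag(2, 5, -1), P⁻¹ = [[1, 0, 0], [2, 1, 1], [4, 2, 3]].
C² = P·diag(4, 25, 1)·P⁻¹ = [[4, 0, 0], [138, 73, 72], [-96, -48, -47]].
The requested entry is -48.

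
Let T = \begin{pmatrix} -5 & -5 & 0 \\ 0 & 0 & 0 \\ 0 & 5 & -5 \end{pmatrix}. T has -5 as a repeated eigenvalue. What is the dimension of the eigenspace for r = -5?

T + 5I = [[0, -5, 0], [0, 5, 0], [0, 5, 0]].
This matrix has rank 1, so its null space has dimension 3 − 1 = 2.

2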